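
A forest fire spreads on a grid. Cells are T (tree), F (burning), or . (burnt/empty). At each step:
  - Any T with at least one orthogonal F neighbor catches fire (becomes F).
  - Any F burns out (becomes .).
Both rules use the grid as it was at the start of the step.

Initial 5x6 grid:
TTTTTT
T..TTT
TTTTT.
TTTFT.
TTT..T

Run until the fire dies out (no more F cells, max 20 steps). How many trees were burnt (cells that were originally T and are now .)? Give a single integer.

Step 1: +3 fires, +1 burnt (F count now 3)
Step 2: +5 fires, +3 burnt (F count now 5)
Step 3: +5 fires, +5 burnt (F count now 5)
Step 4: +5 fires, +5 burnt (F count now 5)
Step 5: +3 fires, +5 burnt (F count now 3)
Step 6: +1 fires, +3 burnt (F count now 1)
Step 7: +0 fires, +1 burnt (F count now 0)
Fire out after step 7
Initially T: 23, now '.': 29
Total burnt (originally-T cells now '.'): 22

Answer: 22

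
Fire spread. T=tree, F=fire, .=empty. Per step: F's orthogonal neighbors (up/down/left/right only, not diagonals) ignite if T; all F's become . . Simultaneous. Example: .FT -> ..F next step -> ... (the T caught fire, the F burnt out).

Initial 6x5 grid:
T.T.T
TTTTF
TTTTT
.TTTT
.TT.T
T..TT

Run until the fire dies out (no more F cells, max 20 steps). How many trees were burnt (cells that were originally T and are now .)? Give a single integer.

Answer: 21

Derivation:
Step 1: +3 fires, +1 burnt (F count now 3)
Step 2: +3 fires, +3 burnt (F count now 3)
Step 3: +5 fires, +3 burnt (F count now 5)
Step 4: +4 fires, +5 burnt (F count now 4)
Step 5: +5 fires, +4 burnt (F count now 5)
Step 6: +1 fires, +5 burnt (F count now 1)
Step 7: +0 fires, +1 burnt (F count now 0)
Fire out after step 7
Initially T: 22, now '.': 29
Total burnt (originally-T cells now '.'): 21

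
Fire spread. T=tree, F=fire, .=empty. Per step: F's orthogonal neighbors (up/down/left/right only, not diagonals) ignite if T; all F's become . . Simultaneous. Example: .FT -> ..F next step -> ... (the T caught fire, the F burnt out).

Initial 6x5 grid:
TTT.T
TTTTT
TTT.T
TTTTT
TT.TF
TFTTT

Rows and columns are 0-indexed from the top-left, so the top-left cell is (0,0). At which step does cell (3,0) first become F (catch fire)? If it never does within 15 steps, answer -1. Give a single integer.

Step 1: cell (3,0)='T' (+6 fires, +2 burnt)
Step 2: cell (3,0)='T' (+5 fires, +6 burnt)
Step 3: cell (3,0)='F' (+4 fires, +5 burnt)
  -> target ignites at step 3
Step 4: cell (3,0)='.' (+5 fires, +4 burnt)
Step 5: cell (3,0)='.' (+3 fires, +5 burnt)
Step 6: cell (3,0)='.' (+2 fires, +3 burnt)
Step 7: cell (3,0)='.' (+0 fires, +2 burnt)
  fire out at step 7

3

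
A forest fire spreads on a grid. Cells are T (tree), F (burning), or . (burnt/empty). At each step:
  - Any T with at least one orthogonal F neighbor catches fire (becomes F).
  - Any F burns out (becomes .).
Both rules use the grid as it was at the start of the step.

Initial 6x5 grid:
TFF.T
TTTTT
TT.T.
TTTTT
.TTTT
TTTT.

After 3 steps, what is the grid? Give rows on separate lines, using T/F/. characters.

Step 1: 3 trees catch fire, 2 burn out
  F...T
  TFFTT
  TT.T.
  TTTTT
  .TTTT
  TTTT.
Step 2: 3 trees catch fire, 3 burn out
  ....T
  F..FT
  TF.T.
  TTTTT
  .TTTT
  TTTT.
Step 3: 4 trees catch fire, 3 burn out
  ....T
  ....F
  F..F.
  TFTTT
  .TTTT
  TTTT.

....T
....F
F..F.
TFTTT
.TTTT
TTTT.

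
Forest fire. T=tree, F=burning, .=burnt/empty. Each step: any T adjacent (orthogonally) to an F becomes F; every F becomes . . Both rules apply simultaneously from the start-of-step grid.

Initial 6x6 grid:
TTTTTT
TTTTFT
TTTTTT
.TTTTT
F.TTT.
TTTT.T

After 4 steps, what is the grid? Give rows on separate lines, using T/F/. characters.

Step 1: 5 trees catch fire, 2 burn out
  TTTTFT
  TTTF.F
  TTTTFT
  .TTTTT
  ..TTT.
  FTTT.T
Step 2: 7 trees catch fire, 5 burn out
  TTTF.F
  TTF...
  TTTF.F
  .TTTFT
  ..TTT.
  .FTT.T
Step 3: 7 trees catch fire, 7 burn out
  TTF...
  TF....
  TTF...
  .TTF.F
  ..TTF.
  ..FT.T
Step 4: 7 trees catch fire, 7 burn out
  TF....
  F.....
  TF....
  .TF...
  ..FF..
  ...F.T

TF....
F.....
TF....
.TF...
..FF..
...F.T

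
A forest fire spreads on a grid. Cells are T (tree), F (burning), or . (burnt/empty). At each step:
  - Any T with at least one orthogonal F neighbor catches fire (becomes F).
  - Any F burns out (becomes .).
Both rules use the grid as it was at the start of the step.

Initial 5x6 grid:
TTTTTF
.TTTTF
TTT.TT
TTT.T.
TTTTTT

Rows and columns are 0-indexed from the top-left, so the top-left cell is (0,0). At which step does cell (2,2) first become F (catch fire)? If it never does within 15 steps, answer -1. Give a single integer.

Step 1: cell (2,2)='T' (+3 fires, +2 burnt)
Step 2: cell (2,2)='T' (+3 fires, +3 burnt)
Step 3: cell (2,2)='T' (+3 fires, +3 burnt)
Step 4: cell (2,2)='F' (+4 fires, +3 burnt)
  -> target ignites at step 4
Step 5: cell (2,2)='.' (+5 fires, +4 burnt)
Step 6: cell (2,2)='.' (+3 fires, +5 burnt)
Step 7: cell (2,2)='.' (+2 fires, +3 burnt)
Step 8: cell (2,2)='.' (+1 fires, +2 burnt)
Step 9: cell (2,2)='.' (+0 fires, +1 burnt)
  fire out at step 9

4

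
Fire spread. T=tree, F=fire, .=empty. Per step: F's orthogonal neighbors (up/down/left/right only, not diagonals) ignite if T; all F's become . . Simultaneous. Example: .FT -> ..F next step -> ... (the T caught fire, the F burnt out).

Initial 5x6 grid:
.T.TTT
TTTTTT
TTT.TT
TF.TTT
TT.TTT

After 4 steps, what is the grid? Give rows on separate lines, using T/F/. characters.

Step 1: 3 trees catch fire, 1 burn out
  .T.TTT
  TTTTTT
  TFT.TT
  F..TTT
  TF.TTT
Step 2: 4 trees catch fire, 3 burn out
  .T.TTT
  TFTTTT
  F.F.TT
  ...TTT
  F..TTT
Step 3: 3 trees catch fire, 4 burn out
  .F.TTT
  F.FTTT
  ....TT
  ...TTT
  ...TTT
Step 4: 1 trees catch fire, 3 burn out
  ...TTT
  ...FTT
  ....TT
  ...TTT
  ...TTT

...TTT
...FTT
....TT
...TTT
...TTT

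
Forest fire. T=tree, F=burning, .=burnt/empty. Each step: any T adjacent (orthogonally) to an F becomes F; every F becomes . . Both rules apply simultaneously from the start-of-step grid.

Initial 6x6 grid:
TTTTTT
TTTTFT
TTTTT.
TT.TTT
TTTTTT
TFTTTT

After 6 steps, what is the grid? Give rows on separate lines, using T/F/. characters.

Step 1: 7 trees catch fire, 2 burn out
  TTTTFT
  TTTF.F
  TTTTF.
  TT.TTT
  TFTTTT
  F.FTTT
Step 2: 9 trees catch fire, 7 burn out
  TTTF.F
  TTF...
  TTTF..
  TF.TFT
  F.FTTT
  ...FTT
Step 3: 10 trees catch fire, 9 burn out
  TTF...
  TF....
  TFF...
  F..F.F
  ...FFT
  ....FT
Step 4: 5 trees catch fire, 10 burn out
  TF....
  F.....
  F.....
  ......
  .....F
  .....F
Step 5: 1 trees catch fire, 5 burn out
  F.....
  ......
  ......
  ......
  ......
  ......
Step 6: 0 trees catch fire, 1 burn out
  ......
  ......
  ......
  ......
  ......
  ......

......
......
......
......
......
......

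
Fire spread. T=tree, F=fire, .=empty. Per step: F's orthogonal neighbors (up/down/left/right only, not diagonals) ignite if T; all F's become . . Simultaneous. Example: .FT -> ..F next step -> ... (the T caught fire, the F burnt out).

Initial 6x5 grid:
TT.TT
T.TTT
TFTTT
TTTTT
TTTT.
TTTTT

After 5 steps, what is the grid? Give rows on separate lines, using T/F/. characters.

Step 1: 3 trees catch fire, 1 burn out
  TT.TT
  T.TTT
  F.FTT
  TFTTT
  TTTT.
  TTTTT
Step 2: 6 trees catch fire, 3 burn out
  TT.TT
  F.FTT
  ...FT
  F.FTT
  TFTT.
  TTTTT
Step 3: 7 trees catch fire, 6 burn out
  FT.TT
  ...FT
  ....F
  ...FT
  F.FT.
  TFTTT
Step 4: 7 trees catch fire, 7 burn out
  .F.FT
  ....F
  .....
  ....F
  ...F.
  F.FTT
Step 5: 2 trees catch fire, 7 burn out
  ....F
  .....
  .....
  .....
  .....
  ...FT

....F
.....
.....
.....
.....
...FT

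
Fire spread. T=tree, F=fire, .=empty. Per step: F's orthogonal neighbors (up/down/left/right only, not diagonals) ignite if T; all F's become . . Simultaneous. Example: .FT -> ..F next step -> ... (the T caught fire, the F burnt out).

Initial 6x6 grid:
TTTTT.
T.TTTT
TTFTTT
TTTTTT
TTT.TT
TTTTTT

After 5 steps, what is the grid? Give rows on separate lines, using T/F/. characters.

Step 1: 4 trees catch fire, 1 burn out
  TTTTT.
  T.FTTT
  TF.FTT
  TTFTTT
  TTT.TT
  TTTTTT
Step 2: 7 trees catch fire, 4 burn out
  TTFTT.
  T..FTT
  F...FT
  TF.FTT
  TTF.TT
  TTTTTT
Step 3: 9 trees catch fire, 7 burn out
  TF.FT.
  F...FT
  .....F
  F...FT
  TF..TT
  TTFTTT
Step 4: 8 trees catch fire, 9 burn out
  F...F.
  .....F
  ......
  .....F
  F...FT
  TF.FTT
Step 5: 3 trees catch fire, 8 burn out
  ......
  ......
  ......
  ......
  .....F
  F...FT

......
......
......
......
.....F
F...FT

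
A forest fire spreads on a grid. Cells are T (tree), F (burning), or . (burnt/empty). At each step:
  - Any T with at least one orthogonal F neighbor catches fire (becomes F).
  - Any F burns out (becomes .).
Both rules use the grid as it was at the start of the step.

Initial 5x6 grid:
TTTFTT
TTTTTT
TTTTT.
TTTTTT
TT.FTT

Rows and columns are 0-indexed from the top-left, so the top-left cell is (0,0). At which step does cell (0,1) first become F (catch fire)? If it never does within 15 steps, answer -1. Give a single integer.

Step 1: cell (0,1)='T' (+5 fires, +2 burnt)
Step 2: cell (0,1)='F' (+8 fires, +5 burnt)
  -> target ignites at step 2
Step 3: cell (0,1)='.' (+7 fires, +8 burnt)
Step 4: cell (0,1)='.' (+4 fires, +7 burnt)
Step 5: cell (0,1)='.' (+2 fires, +4 burnt)
Step 6: cell (0,1)='.' (+0 fires, +2 burnt)
  fire out at step 6

2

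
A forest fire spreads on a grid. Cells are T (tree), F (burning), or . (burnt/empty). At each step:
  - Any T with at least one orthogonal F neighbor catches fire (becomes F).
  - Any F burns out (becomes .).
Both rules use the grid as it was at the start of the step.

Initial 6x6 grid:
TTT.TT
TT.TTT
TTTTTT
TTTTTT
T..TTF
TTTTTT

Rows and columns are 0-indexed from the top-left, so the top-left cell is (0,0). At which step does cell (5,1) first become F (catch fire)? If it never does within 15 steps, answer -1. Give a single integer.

Step 1: cell (5,1)='T' (+3 fires, +1 burnt)
Step 2: cell (5,1)='T' (+4 fires, +3 burnt)
Step 3: cell (5,1)='T' (+4 fires, +4 burnt)
Step 4: cell (5,1)='T' (+5 fires, +4 burnt)
Step 5: cell (5,1)='F' (+5 fires, +5 burnt)
  -> target ignites at step 5
Step 6: cell (5,1)='.' (+3 fires, +5 burnt)
Step 7: cell (5,1)='.' (+3 fires, +3 burnt)
Step 8: cell (5,1)='.' (+2 fires, +3 burnt)
Step 9: cell (5,1)='.' (+2 fires, +2 burnt)
Step 10: cell (5,1)='.' (+0 fires, +2 burnt)
  fire out at step 10

5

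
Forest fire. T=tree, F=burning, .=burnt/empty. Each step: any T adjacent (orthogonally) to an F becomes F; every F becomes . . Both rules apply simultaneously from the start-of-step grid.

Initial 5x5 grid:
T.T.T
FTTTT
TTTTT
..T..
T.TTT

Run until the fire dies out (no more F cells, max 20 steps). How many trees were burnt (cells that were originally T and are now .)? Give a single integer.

Answer: 16

Derivation:
Step 1: +3 fires, +1 burnt (F count now 3)
Step 2: +2 fires, +3 burnt (F count now 2)
Step 3: +3 fires, +2 burnt (F count now 3)
Step 4: +3 fires, +3 burnt (F count now 3)
Step 5: +3 fires, +3 burnt (F count now 3)
Step 6: +1 fires, +3 burnt (F count now 1)
Step 7: +1 fires, +1 burnt (F count now 1)
Step 8: +0 fires, +1 burnt (F count now 0)
Fire out after step 8
Initially T: 17, now '.': 24
Total burnt (originally-T cells now '.'): 16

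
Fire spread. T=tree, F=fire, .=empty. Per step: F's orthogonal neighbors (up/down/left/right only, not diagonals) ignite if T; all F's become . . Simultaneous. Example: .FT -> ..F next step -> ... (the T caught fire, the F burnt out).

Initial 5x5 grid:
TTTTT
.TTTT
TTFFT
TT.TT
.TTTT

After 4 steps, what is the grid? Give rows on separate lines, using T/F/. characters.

Step 1: 5 trees catch fire, 2 burn out
  TTTTT
  .TFFT
  TF..F
  TT.FT
  .TTTT
Step 2: 8 trees catch fire, 5 burn out
  TTFFT
  .F..F
  F....
  TF..F
  .TTFT
Step 3: 6 trees catch fire, 8 burn out
  TF..F
  .....
  .....
  F....
  .FF.F
Step 4: 1 trees catch fire, 6 burn out
  F....
  .....
  .....
  .....
  .....

F....
.....
.....
.....
.....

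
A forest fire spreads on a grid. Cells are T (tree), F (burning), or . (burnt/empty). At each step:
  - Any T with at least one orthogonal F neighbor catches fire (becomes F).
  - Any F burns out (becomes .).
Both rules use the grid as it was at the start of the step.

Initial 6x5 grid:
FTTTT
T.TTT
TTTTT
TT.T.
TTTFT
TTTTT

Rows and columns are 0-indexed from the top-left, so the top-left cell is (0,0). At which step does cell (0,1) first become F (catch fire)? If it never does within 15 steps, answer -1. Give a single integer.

Step 1: cell (0,1)='F' (+6 fires, +2 burnt)
  -> target ignites at step 1
Step 2: cell (0,1)='.' (+6 fires, +6 burnt)
Step 3: cell (0,1)='.' (+10 fires, +6 burnt)
Step 4: cell (0,1)='.' (+3 fires, +10 burnt)
Step 5: cell (0,1)='.' (+0 fires, +3 burnt)
  fire out at step 5

1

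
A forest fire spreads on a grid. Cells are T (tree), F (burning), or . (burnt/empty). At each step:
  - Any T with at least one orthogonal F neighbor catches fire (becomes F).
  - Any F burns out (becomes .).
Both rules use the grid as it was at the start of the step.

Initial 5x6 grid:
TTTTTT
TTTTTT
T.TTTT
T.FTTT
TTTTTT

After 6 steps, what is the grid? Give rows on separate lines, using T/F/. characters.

Step 1: 3 trees catch fire, 1 burn out
  TTTTTT
  TTTTTT
  T.FTTT
  T..FTT
  TTFTTT
Step 2: 5 trees catch fire, 3 burn out
  TTTTTT
  TTFTTT
  T..FTT
  T...FT
  TF.FTT
Step 3: 7 trees catch fire, 5 burn out
  TTFTTT
  TF.FTT
  T...FT
  T....F
  F...FT
Step 4: 7 trees catch fire, 7 burn out
  TF.FTT
  F...FT
  T....F
  F.....
  .....F
Step 5: 4 trees catch fire, 7 burn out
  F...FT
  .....F
  F.....
  ......
  ......
Step 6: 1 trees catch fire, 4 burn out
  .....F
  ......
  ......
  ......
  ......

.....F
......
......
......
......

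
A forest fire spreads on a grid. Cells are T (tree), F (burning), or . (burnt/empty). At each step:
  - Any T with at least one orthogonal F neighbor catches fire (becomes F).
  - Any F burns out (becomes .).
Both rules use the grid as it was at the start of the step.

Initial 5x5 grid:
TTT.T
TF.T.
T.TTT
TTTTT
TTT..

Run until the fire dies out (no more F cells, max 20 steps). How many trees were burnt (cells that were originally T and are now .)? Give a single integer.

Answer: 17

Derivation:
Step 1: +2 fires, +1 burnt (F count now 2)
Step 2: +3 fires, +2 burnt (F count now 3)
Step 3: +1 fires, +3 burnt (F count now 1)
Step 4: +2 fires, +1 burnt (F count now 2)
Step 5: +2 fires, +2 burnt (F count now 2)
Step 6: +3 fires, +2 burnt (F count now 3)
Step 7: +2 fires, +3 burnt (F count now 2)
Step 8: +2 fires, +2 burnt (F count now 2)
Step 9: +0 fires, +2 burnt (F count now 0)
Fire out after step 9
Initially T: 18, now '.': 24
Total burnt (originally-T cells now '.'): 17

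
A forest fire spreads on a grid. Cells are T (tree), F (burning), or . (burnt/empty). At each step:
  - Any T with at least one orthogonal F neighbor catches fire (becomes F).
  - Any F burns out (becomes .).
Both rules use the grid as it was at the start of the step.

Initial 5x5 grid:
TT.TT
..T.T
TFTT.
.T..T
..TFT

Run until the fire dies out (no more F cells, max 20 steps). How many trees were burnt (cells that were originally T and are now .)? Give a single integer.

Answer: 8

Derivation:
Step 1: +5 fires, +2 burnt (F count now 5)
Step 2: +3 fires, +5 burnt (F count now 3)
Step 3: +0 fires, +3 burnt (F count now 0)
Fire out after step 3
Initially T: 13, now '.': 20
Total burnt (originally-T cells now '.'): 8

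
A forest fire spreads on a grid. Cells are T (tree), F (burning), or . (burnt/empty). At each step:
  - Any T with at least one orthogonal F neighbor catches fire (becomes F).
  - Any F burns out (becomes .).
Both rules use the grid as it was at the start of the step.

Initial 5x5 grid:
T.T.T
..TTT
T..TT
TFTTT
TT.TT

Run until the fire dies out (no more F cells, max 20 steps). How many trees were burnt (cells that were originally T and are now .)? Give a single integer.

Answer: 16

Derivation:
Step 1: +3 fires, +1 burnt (F count now 3)
Step 2: +3 fires, +3 burnt (F count now 3)
Step 3: +3 fires, +3 burnt (F count now 3)
Step 4: +3 fires, +3 burnt (F count now 3)
Step 5: +2 fires, +3 burnt (F count now 2)
Step 6: +2 fires, +2 burnt (F count now 2)
Step 7: +0 fires, +2 burnt (F count now 0)
Fire out after step 7
Initially T: 17, now '.': 24
Total burnt (originally-T cells now '.'): 16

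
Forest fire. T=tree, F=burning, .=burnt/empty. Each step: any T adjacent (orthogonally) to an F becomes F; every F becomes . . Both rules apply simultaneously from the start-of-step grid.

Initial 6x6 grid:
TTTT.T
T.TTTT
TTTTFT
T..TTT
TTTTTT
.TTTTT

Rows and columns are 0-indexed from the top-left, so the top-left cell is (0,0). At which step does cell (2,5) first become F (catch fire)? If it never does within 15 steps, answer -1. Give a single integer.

Step 1: cell (2,5)='F' (+4 fires, +1 burnt)
  -> target ignites at step 1
Step 2: cell (2,5)='.' (+6 fires, +4 burnt)
Step 3: cell (2,5)='.' (+7 fires, +6 burnt)
Step 4: cell (2,5)='.' (+5 fires, +7 burnt)
Step 5: cell (2,5)='.' (+5 fires, +5 burnt)
Step 6: cell (2,5)='.' (+3 fires, +5 burnt)
Step 7: cell (2,5)='.' (+0 fires, +3 burnt)
  fire out at step 7

1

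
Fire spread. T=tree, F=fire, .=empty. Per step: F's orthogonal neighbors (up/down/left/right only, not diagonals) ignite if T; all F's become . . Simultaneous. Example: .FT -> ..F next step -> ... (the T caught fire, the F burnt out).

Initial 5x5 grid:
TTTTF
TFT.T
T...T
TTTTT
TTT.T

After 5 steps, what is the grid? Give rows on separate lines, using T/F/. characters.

Step 1: 5 trees catch fire, 2 burn out
  TFTF.
  F.F.F
  T...T
  TTTTT
  TTT.T
Step 2: 4 trees catch fire, 5 burn out
  F.F..
  .....
  F...F
  TTTTT
  TTT.T
Step 3: 2 trees catch fire, 4 burn out
  .....
  .....
  .....
  FTTTF
  TTT.T
Step 4: 4 trees catch fire, 2 burn out
  .....
  .....
  .....
  .FTF.
  FTT.F
Step 5: 2 trees catch fire, 4 burn out
  .....
  .....
  .....
  ..F..
  .FT..

.....
.....
.....
..F..
.FT..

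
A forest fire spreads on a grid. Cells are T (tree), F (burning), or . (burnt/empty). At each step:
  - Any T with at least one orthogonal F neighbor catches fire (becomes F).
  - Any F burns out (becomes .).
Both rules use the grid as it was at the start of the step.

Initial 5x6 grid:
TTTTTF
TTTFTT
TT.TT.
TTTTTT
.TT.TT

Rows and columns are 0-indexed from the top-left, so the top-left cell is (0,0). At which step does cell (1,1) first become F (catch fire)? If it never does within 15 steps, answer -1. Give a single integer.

Step 1: cell (1,1)='T' (+6 fires, +2 burnt)
Step 2: cell (1,1)='F' (+4 fires, +6 burnt)
  -> target ignites at step 2
Step 3: cell (1,1)='.' (+5 fires, +4 burnt)
Step 4: cell (1,1)='.' (+6 fires, +5 burnt)
Step 5: cell (1,1)='.' (+3 fires, +6 burnt)
Step 6: cell (1,1)='.' (+0 fires, +3 burnt)
  fire out at step 6

2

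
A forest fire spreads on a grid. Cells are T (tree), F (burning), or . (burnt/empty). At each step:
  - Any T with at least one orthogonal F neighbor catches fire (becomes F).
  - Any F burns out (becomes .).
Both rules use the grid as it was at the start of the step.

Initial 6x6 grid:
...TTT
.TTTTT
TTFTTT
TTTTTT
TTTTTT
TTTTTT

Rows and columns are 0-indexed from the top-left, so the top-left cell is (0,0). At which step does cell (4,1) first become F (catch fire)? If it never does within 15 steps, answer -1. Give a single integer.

Step 1: cell (4,1)='T' (+4 fires, +1 burnt)
Step 2: cell (4,1)='T' (+7 fires, +4 burnt)
Step 3: cell (4,1)='F' (+8 fires, +7 burnt)
  -> target ignites at step 3
Step 4: cell (4,1)='.' (+7 fires, +8 burnt)
Step 5: cell (4,1)='.' (+4 fires, +7 burnt)
Step 6: cell (4,1)='.' (+1 fires, +4 burnt)
Step 7: cell (4,1)='.' (+0 fires, +1 burnt)
  fire out at step 7

3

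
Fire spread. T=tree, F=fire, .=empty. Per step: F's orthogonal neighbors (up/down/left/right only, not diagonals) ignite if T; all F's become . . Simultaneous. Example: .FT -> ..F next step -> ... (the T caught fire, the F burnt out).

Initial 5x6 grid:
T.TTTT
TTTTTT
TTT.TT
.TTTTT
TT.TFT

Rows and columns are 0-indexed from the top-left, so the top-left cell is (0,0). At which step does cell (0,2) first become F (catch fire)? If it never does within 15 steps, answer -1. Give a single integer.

Step 1: cell (0,2)='T' (+3 fires, +1 burnt)
Step 2: cell (0,2)='T' (+3 fires, +3 burnt)
Step 3: cell (0,2)='T' (+3 fires, +3 burnt)
Step 4: cell (0,2)='T' (+5 fires, +3 burnt)
Step 5: cell (0,2)='T' (+5 fires, +5 burnt)
Step 6: cell (0,2)='F' (+4 fires, +5 burnt)
  -> target ignites at step 6
Step 7: cell (0,2)='.' (+1 fires, +4 burnt)
Step 8: cell (0,2)='.' (+1 fires, +1 burnt)
Step 9: cell (0,2)='.' (+0 fires, +1 burnt)
  fire out at step 9

6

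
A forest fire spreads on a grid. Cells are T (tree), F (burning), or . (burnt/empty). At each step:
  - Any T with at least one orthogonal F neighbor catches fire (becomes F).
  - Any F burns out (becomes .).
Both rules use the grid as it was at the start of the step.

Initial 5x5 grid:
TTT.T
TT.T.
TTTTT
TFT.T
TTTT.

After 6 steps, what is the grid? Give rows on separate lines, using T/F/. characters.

Step 1: 4 trees catch fire, 1 burn out
  TTT.T
  TT.T.
  TFTTT
  F.F.T
  TFTT.
Step 2: 5 trees catch fire, 4 burn out
  TTT.T
  TF.T.
  F.FTT
  ....T
  F.FT.
Step 3: 4 trees catch fire, 5 burn out
  TFT.T
  F..T.
  ...FT
  ....T
  ...F.
Step 4: 4 trees catch fire, 4 burn out
  F.F.T
  ...F.
  ....F
  ....T
  .....
Step 5: 1 trees catch fire, 4 burn out
  ....T
  .....
  .....
  ....F
  .....
Step 6: 0 trees catch fire, 1 burn out
  ....T
  .....
  .....
  .....
  .....

....T
.....
.....
.....
.....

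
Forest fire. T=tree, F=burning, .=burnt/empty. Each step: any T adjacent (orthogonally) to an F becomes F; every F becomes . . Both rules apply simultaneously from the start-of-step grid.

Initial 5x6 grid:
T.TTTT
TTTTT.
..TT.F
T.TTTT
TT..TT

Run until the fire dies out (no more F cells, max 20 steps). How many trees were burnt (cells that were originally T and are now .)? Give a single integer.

Step 1: +1 fires, +1 burnt (F count now 1)
Step 2: +2 fires, +1 burnt (F count now 2)
Step 3: +2 fires, +2 burnt (F count now 2)
Step 4: +2 fires, +2 burnt (F count now 2)
Step 5: +2 fires, +2 burnt (F count now 2)
Step 6: +3 fires, +2 burnt (F count now 3)
Step 7: +3 fires, +3 burnt (F count now 3)
Step 8: +2 fires, +3 burnt (F count now 2)
Step 9: +1 fires, +2 burnt (F count now 1)
Step 10: +0 fires, +1 burnt (F count now 0)
Fire out after step 10
Initially T: 21, now '.': 27
Total burnt (originally-T cells now '.'): 18

Answer: 18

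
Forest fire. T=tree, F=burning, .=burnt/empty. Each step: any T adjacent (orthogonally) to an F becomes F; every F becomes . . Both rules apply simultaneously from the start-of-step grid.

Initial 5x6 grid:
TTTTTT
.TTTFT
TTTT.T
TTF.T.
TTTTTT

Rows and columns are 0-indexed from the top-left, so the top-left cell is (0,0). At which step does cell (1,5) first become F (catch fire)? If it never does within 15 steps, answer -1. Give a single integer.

Step 1: cell (1,5)='F' (+6 fires, +2 burnt)
  -> target ignites at step 1
Step 2: cell (1,5)='.' (+9 fires, +6 burnt)
Step 3: cell (1,5)='.' (+5 fires, +9 burnt)
Step 4: cell (1,5)='.' (+3 fires, +5 burnt)
Step 5: cell (1,5)='.' (+1 fires, +3 burnt)
Step 6: cell (1,5)='.' (+0 fires, +1 burnt)
  fire out at step 6

1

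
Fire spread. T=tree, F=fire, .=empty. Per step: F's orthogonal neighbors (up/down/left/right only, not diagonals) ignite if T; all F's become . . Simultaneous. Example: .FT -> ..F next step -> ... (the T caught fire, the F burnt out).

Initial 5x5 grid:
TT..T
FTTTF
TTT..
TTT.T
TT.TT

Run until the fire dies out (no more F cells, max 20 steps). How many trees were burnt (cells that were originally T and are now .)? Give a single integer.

Step 1: +5 fires, +2 burnt (F count now 5)
Step 2: +4 fires, +5 burnt (F count now 4)
Step 3: +3 fires, +4 burnt (F count now 3)
Step 4: +2 fires, +3 burnt (F count now 2)
Step 5: +0 fires, +2 burnt (F count now 0)
Fire out after step 5
Initially T: 17, now '.': 22
Total burnt (originally-T cells now '.'): 14

Answer: 14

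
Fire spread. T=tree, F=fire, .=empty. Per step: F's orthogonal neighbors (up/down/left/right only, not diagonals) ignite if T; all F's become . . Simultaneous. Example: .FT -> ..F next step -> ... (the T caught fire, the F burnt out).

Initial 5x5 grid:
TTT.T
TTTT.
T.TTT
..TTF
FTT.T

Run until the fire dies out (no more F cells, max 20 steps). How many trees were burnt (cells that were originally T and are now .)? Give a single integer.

Step 1: +4 fires, +2 burnt (F count now 4)
Step 2: +3 fires, +4 burnt (F count now 3)
Step 3: +2 fires, +3 burnt (F count now 2)
Step 4: +1 fires, +2 burnt (F count now 1)
Step 5: +2 fires, +1 burnt (F count now 2)
Step 6: +2 fires, +2 burnt (F count now 2)
Step 7: +2 fires, +2 burnt (F count now 2)
Step 8: +0 fires, +2 burnt (F count now 0)
Fire out after step 8
Initially T: 17, now '.': 24
Total burnt (originally-T cells now '.'): 16

Answer: 16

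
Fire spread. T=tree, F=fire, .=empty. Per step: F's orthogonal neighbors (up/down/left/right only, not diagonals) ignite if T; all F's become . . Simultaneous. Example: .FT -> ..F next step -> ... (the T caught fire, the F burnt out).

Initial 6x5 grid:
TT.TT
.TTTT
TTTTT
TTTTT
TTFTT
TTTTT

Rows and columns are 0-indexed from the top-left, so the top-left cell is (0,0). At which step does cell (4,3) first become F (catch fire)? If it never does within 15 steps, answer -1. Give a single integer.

Step 1: cell (4,3)='F' (+4 fires, +1 burnt)
  -> target ignites at step 1
Step 2: cell (4,3)='.' (+7 fires, +4 burnt)
Step 3: cell (4,3)='.' (+7 fires, +7 burnt)
Step 4: cell (4,3)='.' (+4 fires, +7 burnt)
Step 5: cell (4,3)='.' (+3 fires, +4 burnt)
Step 6: cell (4,3)='.' (+2 fires, +3 burnt)
Step 7: cell (4,3)='.' (+0 fires, +2 burnt)
  fire out at step 7

1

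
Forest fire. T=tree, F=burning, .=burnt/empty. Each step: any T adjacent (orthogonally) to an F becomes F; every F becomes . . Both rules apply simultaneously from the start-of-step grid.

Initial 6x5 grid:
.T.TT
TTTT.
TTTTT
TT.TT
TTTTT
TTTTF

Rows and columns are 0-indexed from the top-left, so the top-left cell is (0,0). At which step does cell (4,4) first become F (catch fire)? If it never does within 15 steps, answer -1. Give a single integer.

Step 1: cell (4,4)='F' (+2 fires, +1 burnt)
  -> target ignites at step 1
Step 2: cell (4,4)='.' (+3 fires, +2 burnt)
Step 3: cell (4,4)='.' (+4 fires, +3 burnt)
Step 4: cell (4,4)='.' (+3 fires, +4 burnt)
Step 5: cell (4,4)='.' (+4 fires, +3 burnt)
Step 6: cell (4,4)='.' (+4 fires, +4 burnt)
Step 7: cell (4,4)='.' (+3 fires, +4 burnt)
Step 8: cell (4,4)='.' (+2 fires, +3 burnt)
Step 9: cell (4,4)='.' (+0 fires, +2 burnt)
  fire out at step 9

1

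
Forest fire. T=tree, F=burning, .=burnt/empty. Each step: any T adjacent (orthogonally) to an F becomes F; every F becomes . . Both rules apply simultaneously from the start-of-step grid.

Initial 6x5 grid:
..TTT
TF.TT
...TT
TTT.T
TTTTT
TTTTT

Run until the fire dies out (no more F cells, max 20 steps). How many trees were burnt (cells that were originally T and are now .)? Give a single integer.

Step 1: +1 fires, +1 burnt (F count now 1)
Step 2: +0 fires, +1 burnt (F count now 0)
Fire out after step 2
Initially T: 22, now '.': 9
Total burnt (originally-T cells now '.'): 1

Answer: 1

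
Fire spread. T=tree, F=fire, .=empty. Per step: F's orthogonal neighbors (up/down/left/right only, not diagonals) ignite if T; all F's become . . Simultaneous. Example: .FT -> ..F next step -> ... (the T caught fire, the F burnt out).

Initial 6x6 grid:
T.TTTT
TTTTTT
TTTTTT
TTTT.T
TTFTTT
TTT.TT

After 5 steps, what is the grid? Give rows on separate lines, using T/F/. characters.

Step 1: 4 trees catch fire, 1 burn out
  T.TTTT
  TTTTTT
  TTTTTT
  TTFT.T
  TF.FTT
  TTF.TT
Step 2: 6 trees catch fire, 4 burn out
  T.TTTT
  TTTTTT
  TTFTTT
  TF.F.T
  F...FT
  TF..TT
Step 3: 7 trees catch fire, 6 burn out
  T.TTTT
  TTFTTT
  TF.FTT
  F....T
  .....F
  F...FT
Step 4: 7 trees catch fire, 7 burn out
  T.FTTT
  TF.FTT
  F...FT
  .....F
  ......
  .....F
Step 5: 4 trees catch fire, 7 burn out
  T..FTT
  F...FT
  .....F
  ......
  ......
  ......

T..FTT
F...FT
.....F
......
......
......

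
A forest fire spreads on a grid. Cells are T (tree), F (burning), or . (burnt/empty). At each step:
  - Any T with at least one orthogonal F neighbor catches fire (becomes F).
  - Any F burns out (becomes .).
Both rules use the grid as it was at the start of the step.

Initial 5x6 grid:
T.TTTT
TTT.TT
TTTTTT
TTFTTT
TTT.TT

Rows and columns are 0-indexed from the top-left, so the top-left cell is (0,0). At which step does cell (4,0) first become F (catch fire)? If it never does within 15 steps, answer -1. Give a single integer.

Step 1: cell (4,0)='T' (+4 fires, +1 burnt)
Step 2: cell (4,0)='T' (+6 fires, +4 burnt)
Step 3: cell (4,0)='F' (+7 fires, +6 burnt)
  -> target ignites at step 3
Step 4: cell (4,0)='.' (+5 fires, +7 burnt)
Step 5: cell (4,0)='.' (+3 fires, +5 burnt)
Step 6: cell (4,0)='.' (+1 fires, +3 burnt)
Step 7: cell (4,0)='.' (+0 fires, +1 burnt)
  fire out at step 7

3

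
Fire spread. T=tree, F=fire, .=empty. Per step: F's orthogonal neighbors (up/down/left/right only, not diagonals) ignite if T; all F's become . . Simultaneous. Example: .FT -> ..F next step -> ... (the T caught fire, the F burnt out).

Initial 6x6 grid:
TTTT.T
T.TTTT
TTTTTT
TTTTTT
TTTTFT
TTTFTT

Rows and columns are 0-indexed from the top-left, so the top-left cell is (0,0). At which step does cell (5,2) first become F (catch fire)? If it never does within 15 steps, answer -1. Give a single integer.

Step 1: cell (5,2)='F' (+5 fires, +2 burnt)
  -> target ignites at step 1
Step 2: cell (5,2)='.' (+6 fires, +5 burnt)
Step 3: cell (5,2)='.' (+6 fires, +6 burnt)
Step 4: cell (5,2)='.' (+5 fires, +6 burnt)
Step 5: cell (5,2)='.' (+5 fires, +5 burnt)
Step 6: cell (5,2)='.' (+2 fires, +5 burnt)
Step 7: cell (5,2)='.' (+2 fires, +2 burnt)
Step 8: cell (5,2)='.' (+1 fires, +2 burnt)
Step 9: cell (5,2)='.' (+0 fires, +1 burnt)
  fire out at step 9

1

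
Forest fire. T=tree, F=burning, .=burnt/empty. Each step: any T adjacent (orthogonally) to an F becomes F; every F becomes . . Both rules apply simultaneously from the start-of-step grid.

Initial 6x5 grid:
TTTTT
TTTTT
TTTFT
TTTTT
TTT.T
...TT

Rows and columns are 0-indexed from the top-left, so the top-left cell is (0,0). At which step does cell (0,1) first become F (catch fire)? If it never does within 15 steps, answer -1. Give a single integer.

Step 1: cell (0,1)='T' (+4 fires, +1 burnt)
Step 2: cell (0,1)='T' (+6 fires, +4 burnt)
Step 3: cell (0,1)='T' (+7 fires, +6 burnt)
Step 4: cell (0,1)='F' (+5 fires, +7 burnt)
  -> target ignites at step 4
Step 5: cell (0,1)='.' (+3 fires, +5 burnt)
Step 6: cell (0,1)='.' (+0 fires, +3 burnt)
  fire out at step 6

4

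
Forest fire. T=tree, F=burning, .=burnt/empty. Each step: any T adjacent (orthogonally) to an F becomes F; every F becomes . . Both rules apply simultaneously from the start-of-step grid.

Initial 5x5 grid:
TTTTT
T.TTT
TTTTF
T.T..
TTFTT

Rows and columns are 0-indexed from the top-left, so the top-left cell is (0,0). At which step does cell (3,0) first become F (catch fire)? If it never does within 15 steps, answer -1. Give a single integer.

Step 1: cell (3,0)='T' (+5 fires, +2 burnt)
Step 2: cell (3,0)='T' (+5 fires, +5 burnt)
Step 3: cell (3,0)='F' (+4 fires, +5 burnt)
  -> target ignites at step 3
Step 4: cell (3,0)='.' (+2 fires, +4 burnt)
Step 5: cell (3,0)='.' (+2 fires, +2 burnt)
Step 6: cell (3,0)='.' (+1 fires, +2 burnt)
Step 7: cell (3,0)='.' (+0 fires, +1 burnt)
  fire out at step 7

3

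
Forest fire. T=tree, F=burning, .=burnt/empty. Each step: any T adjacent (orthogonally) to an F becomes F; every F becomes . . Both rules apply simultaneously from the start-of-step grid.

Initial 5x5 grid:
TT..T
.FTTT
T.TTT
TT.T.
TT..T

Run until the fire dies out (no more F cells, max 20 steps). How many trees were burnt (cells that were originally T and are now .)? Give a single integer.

Step 1: +2 fires, +1 burnt (F count now 2)
Step 2: +3 fires, +2 burnt (F count now 3)
Step 3: +2 fires, +3 burnt (F count now 2)
Step 4: +3 fires, +2 burnt (F count now 3)
Step 5: +0 fires, +3 burnt (F count now 0)
Fire out after step 5
Initially T: 16, now '.': 19
Total burnt (originally-T cells now '.'): 10

Answer: 10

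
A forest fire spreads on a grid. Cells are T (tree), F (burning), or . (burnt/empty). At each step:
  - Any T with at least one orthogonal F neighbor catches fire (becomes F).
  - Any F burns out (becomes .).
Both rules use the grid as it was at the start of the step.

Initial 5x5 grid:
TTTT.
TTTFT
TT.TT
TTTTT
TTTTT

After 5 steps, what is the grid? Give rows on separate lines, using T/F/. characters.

Step 1: 4 trees catch fire, 1 burn out
  TTTF.
  TTF.F
  TT.FT
  TTTTT
  TTTTT
Step 2: 4 trees catch fire, 4 burn out
  TTF..
  TF...
  TT..F
  TTTFT
  TTTTT
Step 3: 6 trees catch fire, 4 burn out
  TF...
  F....
  TF...
  TTF.F
  TTTFT
Step 4: 5 trees catch fire, 6 burn out
  F....
  .....
  F....
  TF...
  TTF.F
Step 5: 2 trees catch fire, 5 burn out
  .....
  .....
  .....
  F....
  TF...

.....
.....
.....
F....
TF...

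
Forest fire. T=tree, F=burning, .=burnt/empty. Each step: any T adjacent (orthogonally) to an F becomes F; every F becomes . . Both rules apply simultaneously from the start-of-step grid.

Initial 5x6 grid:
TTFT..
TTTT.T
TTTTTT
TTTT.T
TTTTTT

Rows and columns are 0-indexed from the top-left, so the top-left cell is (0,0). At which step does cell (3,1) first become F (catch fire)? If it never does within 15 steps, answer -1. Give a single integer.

Step 1: cell (3,1)='T' (+3 fires, +1 burnt)
Step 2: cell (3,1)='T' (+4 fires, +3 burnt)
Step 3: cell (3,1)='T' (+4 fires, +4 burnt)
Step 4: cell (3,1)='F' (+5 fires, +4 burnt)
  -> target ignites at step 4
Step 5: cell (3,1)='.' (+4 fires, +5 burnt)
Step 6: cell (3,1)='.' (+4 fires, +4 burnt)
Step 7: cell (3,1)='.' (+1 fires, +4 burnt)
Step 8: cell (3,1)='.' (+0 fires, +1 burnt)
  fire out at step 8

4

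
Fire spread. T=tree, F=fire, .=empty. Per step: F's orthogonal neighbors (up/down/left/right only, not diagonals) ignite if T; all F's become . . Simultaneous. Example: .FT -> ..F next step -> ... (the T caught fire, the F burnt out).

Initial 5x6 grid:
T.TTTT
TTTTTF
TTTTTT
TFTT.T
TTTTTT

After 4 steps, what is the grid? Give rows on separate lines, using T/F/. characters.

Step 1: 7 trees catch fire, 2 burn out
  T.TTTF
  TTTTF.
  TFTTTF
  F.FT.T
  TFTTTT
Step 2: 10 trees catch fire, 7 burn out
  T.TTF.
  TFTF..
  F.FTF.
  ...F.F
  F.FTTT
Step 3: 6 trees catch fire, 10 burn out
  T.TF..
  F.F...
  ...F..
  ......
  ...FTF
Step 4: 3 trees catch fire, 6 burn out
  F.F...
  ......
  ......
  ......
  ....F.

F.F...
......
......
......
....F.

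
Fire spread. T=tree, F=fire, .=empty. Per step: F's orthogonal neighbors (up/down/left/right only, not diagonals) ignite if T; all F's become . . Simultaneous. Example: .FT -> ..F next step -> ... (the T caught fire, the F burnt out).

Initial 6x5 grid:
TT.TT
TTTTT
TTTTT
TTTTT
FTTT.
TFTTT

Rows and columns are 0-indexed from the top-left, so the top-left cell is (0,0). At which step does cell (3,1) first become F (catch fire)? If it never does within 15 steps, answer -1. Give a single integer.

Step 1: cell (3,1)='T' (+4 fires, +2 burnt)
Step 2: cell (3,1)='F' (+4 fires, +4 burnt)
  -> target ignites at step 2
Step 3: cell (3,1)='.' (+5 fires, +4 burnt)
Step 4: cell (3,1)='.' (+4 fires, +5 burnt)
Step 5: cell (3,1)='.' (+4 fires, +4 burnt)
Step 6: cell (3,1)='.' (+2 fires, +4 burnt)
Step 7: cell (3,1)='.' (+2 fires, +2 burnt)
Step 8: cell (3,1)='.' (+1 fires, +2 burnt)
Step 9: cell (3,1)='.' (+0 fires, +1 burnt)
  fire out at step 9

2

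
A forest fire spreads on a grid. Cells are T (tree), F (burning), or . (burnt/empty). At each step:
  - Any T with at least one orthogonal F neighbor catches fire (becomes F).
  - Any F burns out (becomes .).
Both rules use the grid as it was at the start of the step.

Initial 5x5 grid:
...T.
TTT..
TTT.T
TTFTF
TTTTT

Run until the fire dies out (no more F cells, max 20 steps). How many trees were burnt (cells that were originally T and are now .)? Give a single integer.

Answer: 15

Derivation:
Step 1: +6 fires, +2 burnt (F count now 6)
Step 2: +5 fires, +6 burnt (F count now 5)
Step 3: +3 fires, +5 burnt (F count now 3)
Step 4: +1 fires, +3 burnt (F count now 1)
Step 5: +0 fires, +1 burnt (F count now 0)
Fire out after step 5
Initially T: 16, now '.': 24
Total burnt (originally-T cells now '.'): 15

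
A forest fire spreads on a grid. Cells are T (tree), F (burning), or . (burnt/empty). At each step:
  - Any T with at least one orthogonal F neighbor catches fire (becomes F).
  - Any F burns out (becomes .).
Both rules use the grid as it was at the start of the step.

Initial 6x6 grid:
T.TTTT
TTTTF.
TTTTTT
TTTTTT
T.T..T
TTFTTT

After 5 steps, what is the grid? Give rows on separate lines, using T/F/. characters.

Step 1: 6 trees catch fire, 2 burn out
  T.TTFT
  TTTF..
  TTTTFT
  TTTTTT
  T.F..T
  TF.FTT
Step 2: 9 trees catch fire, 6 burn out
  T.TF.F
  TTF...
  TTTF.F
  TTFTFT
  T....T
  F...FT
Step 3: 8 trees catch fire, 9 burn out
  T.F...
  TF....
  TTF...
  TF.F.F
  F....T
  .....F
Step 4: 4 trees catch fire, 8 burn out
  T.....
  F.....
  TF....
  F.....
  .....F
  ......
Step 5: 2 trees catch fire, 4 burn out
  F.....
  ......
  F.....
  ......
  ......
  ......

F.....
......
F.....
......
......
......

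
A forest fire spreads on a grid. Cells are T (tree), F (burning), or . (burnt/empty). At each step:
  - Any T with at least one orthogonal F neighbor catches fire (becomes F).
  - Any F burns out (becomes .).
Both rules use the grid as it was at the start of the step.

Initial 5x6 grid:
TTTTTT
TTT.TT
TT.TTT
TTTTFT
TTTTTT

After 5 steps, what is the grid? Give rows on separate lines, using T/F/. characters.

Step 1: 4 trees catch fire, 1 burn out
  TTTTTT
  TTT.TT
  TT.TFT
  TTTF.F
  TTTTFT
Step 2: 6 trees catch fire, 4 burn out
  TTTTTT
  TTT.FT
  TT.F.F
  TTF...
  TTTF.F
Step 3: 4 trees catch fire, 6 burn out
  TTTTFT
  TTT..F
  TT....
  TF....
  TTF...
Step 4: 5 trees catch fire, 4 burn out
  TTTF.F
  TTT...
  TF....
  F.....
  TF....
Step 5: 4 trees catch fire, 5 burn out
  TTF...
  TFT...
  F.....
  ......
  F.....

TTF...
TFT...
F.....
......
F.....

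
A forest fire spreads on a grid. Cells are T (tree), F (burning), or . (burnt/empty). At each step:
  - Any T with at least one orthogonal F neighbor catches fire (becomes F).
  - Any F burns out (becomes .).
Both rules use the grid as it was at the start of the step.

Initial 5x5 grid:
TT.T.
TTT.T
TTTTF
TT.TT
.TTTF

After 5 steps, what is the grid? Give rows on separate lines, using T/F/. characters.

Step 1: 4 trees catch fire, 2 burn out
  TT.T.
  TTT.F
  TTTF.
  TT.TF
  .TTF.
Step 2: 3 trees catch fire, 4 burn out
  TT.T.
  TTT..
  TTF..
  TT.F.
  .TF..
Step 3: 3 trees catch fire, 3 burn out
  TT.T.
  TTF..
  TF...
  TT...
  .F...
Step 4: 3 trees catch fire, 3 burn out
  TT.T.
  TF...
  F....
  TF...
  .....
Step 5: 3 trees catch fire, 3 burn out
  TF.T.
  F....
  .....
  F....
  .....

TF.T.
F....
.....
F....
.....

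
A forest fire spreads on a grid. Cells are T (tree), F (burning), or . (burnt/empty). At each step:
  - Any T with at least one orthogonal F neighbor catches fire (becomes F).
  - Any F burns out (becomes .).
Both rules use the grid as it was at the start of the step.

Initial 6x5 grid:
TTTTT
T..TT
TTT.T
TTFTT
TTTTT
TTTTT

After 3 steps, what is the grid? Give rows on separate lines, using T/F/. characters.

Step 1: 4 trees catch fire, 1 burn out
  TTTTT
  T..TT
  TTF.T
  TF.FT
  TTFTT
  TTTTT
Step 2: 6 trees catch fire, 4 burn out
  TTTTT
  T..TT
  TF..T
  F...F
  TF.FT
  TTFTT
Step 3: 6 trees catch fire, 6 burn out
  TTTTT
  T..TT
  F...F
  .....
  F...F
  TF.FT

TTTTT
T..TT
F...F
.....
F...F
TF.FT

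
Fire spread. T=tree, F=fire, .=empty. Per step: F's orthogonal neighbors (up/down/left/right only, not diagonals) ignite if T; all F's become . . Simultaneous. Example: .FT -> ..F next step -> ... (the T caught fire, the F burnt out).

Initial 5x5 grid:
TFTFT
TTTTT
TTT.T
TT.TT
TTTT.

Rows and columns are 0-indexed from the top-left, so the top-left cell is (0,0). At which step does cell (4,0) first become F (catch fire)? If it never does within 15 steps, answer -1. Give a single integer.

Step 1: cell (4,0)='T' (+5 fires, +2 burnt)
Step 2: cell (4,0)='T' (+4 fires, +5 burnt)
Step 3: cell (4,0)='T' (+4 fires, +4 burnt)
Step 4: cell (4,0)='T' (+3 fires, +4 burnt)
Step 5: cell (4,0)='F' (+3 fires, +3 burnt)
  -> target ignites at step 5
Step 6: cell (4,0)='.' (+1 fires, +3 burnt)
Step 7: cell (4,0)='.' (+0 fires, +1 burnt)
  fire out at step 7

5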